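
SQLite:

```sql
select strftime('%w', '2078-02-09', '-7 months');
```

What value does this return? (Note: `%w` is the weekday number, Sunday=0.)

First apply '-7 months': 2078-02-09 → 2077-07-09.
2077-07-09 is a Friday; with Sunday=0 that is 5.

5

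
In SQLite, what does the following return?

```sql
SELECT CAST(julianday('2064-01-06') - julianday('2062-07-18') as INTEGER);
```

537

13 days remain in July 2062 after the 18th (31 − 18).
Full months from August 2062 through December 2063 contribute their day counts.
Then 6 days into January 2064.
Total: 13 + 31 + 30 + 31 + 30 + 31 + 31 + 28 + 31 + 30 + 31 + 30 + 31 + 31 + 30 + 31 + 30 + 31 + 6 = 537.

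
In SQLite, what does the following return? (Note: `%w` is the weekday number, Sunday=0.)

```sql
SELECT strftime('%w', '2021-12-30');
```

2021-12-30 is a Thursday; with Sunday=0 that is 4.

4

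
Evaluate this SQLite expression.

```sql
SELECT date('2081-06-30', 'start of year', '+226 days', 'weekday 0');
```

`start of year` rewinds 2081-06-30 to 2081-01-01.
Applying '+226 days' to 2081-01-01: counting 226 days forward gives 2081-08-15.
`weekday 0` advances to the next Sunday; 2081-08-15 is a Friday, so it moves forward to 2081-08-17.

2081-08-17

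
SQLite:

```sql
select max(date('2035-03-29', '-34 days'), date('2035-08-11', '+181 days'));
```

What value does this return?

date('2035-03-29', '-34 days') → 2035-02-23.
date('2035-08-11', '+181 days') → 2036-02-08.
Later of the two is 2036-02-08.

2036-02-08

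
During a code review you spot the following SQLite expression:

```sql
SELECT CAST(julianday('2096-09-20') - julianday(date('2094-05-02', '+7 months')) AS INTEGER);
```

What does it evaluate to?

658

Adding +7 months to 2094-05-02 gives 2094-12-02.
29 days remain in December 2094 after the 2nd (31 − 2).
Full months from January 2095 through August 2096 contribute their day counts.
Then 20 days into September 2096.
Total: 29 + 31 + 28 + 31 + 30 + 31 + 30 + 31 + 31 + 30 + 31 + 30 + 31 + 31 + 29 + 31 + 30 + 31 + 30 + 31 + 31 + 20 = 658.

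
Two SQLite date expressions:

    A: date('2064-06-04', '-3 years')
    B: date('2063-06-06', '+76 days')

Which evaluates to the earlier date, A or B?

A

A = 2061-06-04.
B = 2063-08-21.
A is earlier.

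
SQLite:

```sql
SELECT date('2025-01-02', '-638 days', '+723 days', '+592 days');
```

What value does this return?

Applying '-638 days' to 2025-01-02: counting 638 days back gives 2023-04-05.
Applying '+723 days' to 2023-04-05: counting 723 days forward gives 2025-03-28.
Applying '+592 days' to 2025-03-28: counting 592 days forward gives 2026-11-10.

2026-11-10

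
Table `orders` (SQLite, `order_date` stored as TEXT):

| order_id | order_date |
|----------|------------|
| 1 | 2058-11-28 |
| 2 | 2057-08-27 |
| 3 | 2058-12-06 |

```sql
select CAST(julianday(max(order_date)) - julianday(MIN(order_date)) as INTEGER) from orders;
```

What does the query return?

466

MIN = 2057-08-27, MAX = 2058-12-06.
4 days remain in August 2057 after the 27th (31 − 27).
Full months from September 2057 through November 2058 contribute their day counts.
Then 6 days into December 2058.
Total: 4 + 30 + 31 + 30 + 31 + 31 + 28 + 31 + 30 + 31 + 30 + 31 + 31 + 30 + 31 + 30 + 6 = 466.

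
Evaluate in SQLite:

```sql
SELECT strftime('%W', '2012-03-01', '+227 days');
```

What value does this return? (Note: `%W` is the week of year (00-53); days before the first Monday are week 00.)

41

First apply '+227 days': 2012-03-01 → 2012-10-14.
2012-10-14 is a Sunday. SQLite's %W counts Mondays since the year started; the result is 41.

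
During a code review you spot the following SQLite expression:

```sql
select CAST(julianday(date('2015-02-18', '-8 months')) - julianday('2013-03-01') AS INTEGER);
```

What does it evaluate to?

474

Adding -8 months to 2015-02-18 gives 2014-06-18.
30 days remain in March 2013 after the 1st (31 − 1).
Full months from April 2013 through May 2014 contribute their day counts.
Then 18 days into June 2014.
Total: 30 + 30 + 31 + 30 + 31 + 31 + 30 + 31 + 30 + 31 + 31 + 28 + 31 + 30 + 31 + 18 = 474.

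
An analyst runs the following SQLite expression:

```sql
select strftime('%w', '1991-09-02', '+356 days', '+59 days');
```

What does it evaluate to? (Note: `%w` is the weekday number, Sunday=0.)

3

First apply '+356 days', '+59 days': 1991-09-02 → 1992-10-21.
1992-10-21 is a Wednesday; with Sunday=0 that is 3.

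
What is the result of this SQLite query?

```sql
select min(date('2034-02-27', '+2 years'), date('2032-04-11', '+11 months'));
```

2033-03-11

date('2034-02-27', '+2 years') → 2036-02-27.
date('2032-04-11', '+11 months') → 2033-03-11.
Earlier of the two is 2033-03-11.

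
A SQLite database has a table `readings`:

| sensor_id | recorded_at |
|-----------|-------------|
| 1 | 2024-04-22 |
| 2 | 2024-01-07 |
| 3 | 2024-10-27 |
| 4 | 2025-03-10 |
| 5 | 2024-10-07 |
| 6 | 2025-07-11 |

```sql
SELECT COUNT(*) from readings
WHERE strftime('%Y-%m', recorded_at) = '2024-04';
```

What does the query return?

1

Rows with year-month 2024-04: 2024-04-22 → 1.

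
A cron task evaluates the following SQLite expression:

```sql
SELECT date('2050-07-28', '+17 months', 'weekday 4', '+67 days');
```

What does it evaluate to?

Adding +17 months to 2050-07-28 gives 2051-12-28.
`weekday 4` advances to the next Thursday; 2051-12-28 is already a Thursday, so it stays at 2051-12-28.
Applying '+67 days' to 2051-12-28: counting 67 days forward gives 2052-03-04.

2052-03-04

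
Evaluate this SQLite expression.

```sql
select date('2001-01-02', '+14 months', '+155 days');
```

2002-08-04

Adding +14 months to 2001-01-02 gives 2002-03-02.
Applying '+155 days' to 2002-03-02: counting 155 days forward gives 2002-08-04.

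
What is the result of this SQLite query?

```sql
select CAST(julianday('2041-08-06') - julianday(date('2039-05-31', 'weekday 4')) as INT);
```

796

`weekday 4` advances to the next Thursday; 2039-05-31 is a Tuesday, so it moves forward to 2039-06-02.
28 days remain in June 2039 after the 2nd (30 − 2).
Full months from July 2039 through July 2041 contribute their day counts.
Then 6 days into August 2041.
Total: 28 + 31 + 31 + 30 + 31 + 30 + 31 + 31 + 29 + 31 + 30 + 31 + 30 + 31 + 31 + 30 + 31 + 30 + 31 + 31 + 28 + 31 + 30 + 31 + 30 + 31 + 6 = 796.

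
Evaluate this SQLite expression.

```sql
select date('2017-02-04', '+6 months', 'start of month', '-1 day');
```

Adding +6 months to 2017-02-04 gives 2017-08-04.
`start of month` rewinds 2017-08-04 to 2017-08-01.
Going back 1 day from 2017-08-01 reaches 2017-07-31 (last day of July, 31 days).

2017-07-31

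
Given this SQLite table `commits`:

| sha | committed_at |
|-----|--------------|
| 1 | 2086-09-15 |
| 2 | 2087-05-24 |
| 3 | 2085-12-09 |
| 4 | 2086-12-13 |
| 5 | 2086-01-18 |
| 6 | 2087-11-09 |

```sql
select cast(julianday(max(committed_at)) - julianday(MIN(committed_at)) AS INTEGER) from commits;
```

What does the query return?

MIN = 2085-12-09, MAX = 2087-11-09.
22 days remain in December 2085 after the 9th (31 − 9).
Full months from January 2086 through October 2087 contribute their day counts.
Then 9 days into November 2087.
Total: 22 + 31 + 28 + 31 + 30 + 31 + 30 + 31 + 31 + 30 + 31 + 30 + 31 + 31 + 28 + 31 + 30 + 31 + 30 + 31 + 31 + 30 + 31 + 9 = 700.

700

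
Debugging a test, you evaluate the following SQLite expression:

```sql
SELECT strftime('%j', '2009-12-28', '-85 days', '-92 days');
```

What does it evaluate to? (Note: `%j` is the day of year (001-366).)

185

First apply '-85 days', '-92 days': 2009-12-28 → 2009-07-04.
Day-of-year for 2009-07-04: days since 2009-01-01 inclusive = 185, zero-padded to 185.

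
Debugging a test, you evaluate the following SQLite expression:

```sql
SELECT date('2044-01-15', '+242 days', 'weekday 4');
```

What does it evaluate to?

2044-09-15

Applying '+242 days' to 2044-01-15: counting 242 days forward gives 2044-09-13.
`weekday 4` advances to the next Thursday; 2044-09-13 is a Tuesday, so it moves forward to 2044-09-15.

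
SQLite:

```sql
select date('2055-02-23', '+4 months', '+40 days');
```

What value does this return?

Adding +4 months to 2055-02-23 gives 2055-06-23.
June 2055 has 30 days; 7 remain after the 23rd, so 8 days reach 2055-07-01.
July 2055 has 31 days; 30 remain after the 1st, so 31 days reach 2055-08-01.
Advancing 1 more day within August lands on 2055-08-02.

2055-08-02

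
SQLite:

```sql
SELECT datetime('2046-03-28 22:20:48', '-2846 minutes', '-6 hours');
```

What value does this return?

2046-03-26 16:54:48

2846 minutes = 47h 26m; -2846 minutes from 2046-03-28 22:20:48 is 2046-03-26 22:54:48 (crosses midnight).
-6 hours from 2046-03-26 22:54:48 is 2046-03-26 16:54:48.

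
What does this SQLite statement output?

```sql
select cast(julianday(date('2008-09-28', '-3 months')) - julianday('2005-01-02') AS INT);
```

1273

Adding -3 months to 2008-09-28 gives 2008-06-28.
29 days remain in January 2005 after the 2nd (31 − 2).
Full months from February 2005 through May 2008 contribute their day counts.
Then 28 days into June 2008.
Total: 29 + 28 + 31 + 30 + 31 + 30 + 31 + 31 + 30 + 31 + 30 + 31 + 31 + 28 + 31 + 30 + 31 + 30 + 31 + 31 + 30 + 31 + 30 + 31 + 31 + 28 + 31 + 30 + 31 + 30 + 31 + 31 + 30 + 31 + 30 + 31 + 31 + 29 + 31 + 30 + 31 + 28 = 1273.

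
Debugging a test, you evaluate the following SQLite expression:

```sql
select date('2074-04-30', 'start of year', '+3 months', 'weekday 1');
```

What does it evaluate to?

2074-04-02

`start of year` rewinds 2074-04-30 to 2074-01-01.
Adding +3 months to 2074-01-01 gives 2074-04-01.
`weekday 1` advances to the next Monday; 2074-04-01 is a Sunday, so it moves forward to 2074-04-02.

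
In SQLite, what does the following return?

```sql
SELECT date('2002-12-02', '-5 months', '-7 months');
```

Adding -5 months to 2002-12-02 gives 2002-07-02.
Adding -7 months to 2002-07-02 gives 2001-12-02.

2001-12-02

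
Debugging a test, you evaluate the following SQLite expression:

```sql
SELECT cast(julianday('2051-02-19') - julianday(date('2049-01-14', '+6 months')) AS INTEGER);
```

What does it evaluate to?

585

Adding +6 months to 2049-01-14 gives 2049-07-14.
17 days remain in July 2049 after the 14th (31 − 14).
Full months from August 2049 through January 2051 contribute their day counts.
Then 19 days into February 2051.
Total: 17 + 31 + 30 + 31 + 30 + 31 + 31 + 28 + 31 + 30 + 31 + 30 + 31 + 31 + 30 + 31 + 30 + 31 + 31 + 19 = 585.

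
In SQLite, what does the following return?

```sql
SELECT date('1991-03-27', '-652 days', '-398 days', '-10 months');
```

1987-07-11

Applying '-652 days' to 1991-03-27: counting 652 days back gives 1989-06-13.
Applying '-398 days' to 1989-06-13: counting 398 days back gives 1988-05-11.
Adding -10 months to 1988-05-11 gives 1987-07-11.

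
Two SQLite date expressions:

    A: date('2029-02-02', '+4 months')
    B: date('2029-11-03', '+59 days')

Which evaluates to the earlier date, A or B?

A = 2029-06-02.
B = 2030-01-01.
A is earlier.

A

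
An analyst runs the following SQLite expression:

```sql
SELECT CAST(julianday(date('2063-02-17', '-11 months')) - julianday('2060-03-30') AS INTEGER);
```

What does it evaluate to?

717

Adding -11 months to 2063-02-17 gives 2062-03-17.
1 day remains in March 2060 after the 30th (31 − 30).
Full months from April 2060 through February 2062 contribute their day counts.
Then 17 days into March 2062.
Total: 1 + 30 + 31 + 30 + 31 + 31 + 30 + 31 + 30 + 31 + 31 + 28 + 31 + 30 + 31 + 30 + 31 + 31 + 30 + 31 + 30 + 31 + 31 + 28 + 17 = 717.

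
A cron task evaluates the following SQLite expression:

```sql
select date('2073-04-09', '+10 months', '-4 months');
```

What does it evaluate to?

2073-10-09

Adding +10 months to 2073-04-09 gives 2074-02-09.
Adding -4 months to 2074-02-09 gives 2073-10-09.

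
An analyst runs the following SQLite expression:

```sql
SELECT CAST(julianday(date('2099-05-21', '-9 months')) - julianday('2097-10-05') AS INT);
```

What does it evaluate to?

320

Adding -9 months to 2099-05-21 gives 2098-08-21.
26 days remain in October 2097 after the 5th (31 − 5).
Full months from November 2097 through July 2098 contribute their day counts.
Then 21 days into August 2098.
Total: 26 + 30 + 31 + 31 + 28 + 31 + 30 + 31 + 30 + 31 + 21 = 320.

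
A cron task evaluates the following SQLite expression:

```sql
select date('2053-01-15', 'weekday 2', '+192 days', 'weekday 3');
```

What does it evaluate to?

`weekday 2` advances to the next Tuesday; 2053-01-15 is a Wednesday, so it moves forward to 2053-01-21.
Applying '+192 days' to 2053-01-21: counting 192 days forward gives 2053-08-01.
`weekday 3` advances to the next Wednesday; 2053-08-01 is a Friday, so it moves forward to 2053-08-06.

2053-08-06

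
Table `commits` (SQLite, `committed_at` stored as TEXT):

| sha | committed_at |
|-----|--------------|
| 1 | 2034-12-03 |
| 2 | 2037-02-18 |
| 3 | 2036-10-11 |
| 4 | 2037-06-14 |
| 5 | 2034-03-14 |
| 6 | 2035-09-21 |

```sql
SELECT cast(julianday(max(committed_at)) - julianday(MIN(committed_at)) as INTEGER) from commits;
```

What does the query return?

1188

MIN = 2034-03-14, MAX = 2037-06-14.
17 days remain in March 2034 after the 14th (31 − 14).
Full months from April 2034 through May 2037 contribute their day counts.
Then 14 days into June 2037.
Total: 17 + 30 + 31 + 30 + 31 + 31 + 30 + 31 + 30 + 31 + 31 + 28 + 31 + 30 + 31 + 30 + 31 + 31 + 30 + 31 + 30 + 31 + 31 + 29 + 31 + 30 + 31 + 30 + 31 + 31 + 30 + 31 + 30 + 31 + 31 + 28 + 31 + 30 + 31 + 14 = 1188.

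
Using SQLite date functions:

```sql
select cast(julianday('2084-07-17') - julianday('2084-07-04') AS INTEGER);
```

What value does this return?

13

Both dates are in July 2084: 17 − 4 = 13.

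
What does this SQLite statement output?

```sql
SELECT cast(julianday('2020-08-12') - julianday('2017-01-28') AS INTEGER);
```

3 days remain in January 2017 after the 28th (31 − 28).
Full months from February 2017 through July 2020 contribute their day counts.
Then 12 days into August 2020.
Total: 3 + 28 + 31 + 30 + 31 + 30 + 31 + 31 + 30 + 31 + 30 + 31 + 31 + 28 + 31 + 30 + 31 + 30 + 31 + 31 + 30 + 31 + 30 + 31 + 31 + 28 + 31 + 30 + 31 + 30 + 31 + 31 + 30 + 31 + 30 + 31 + 31 + 29 + 31 + 30 + 31 + 30 + 31 + 12 = 1292.

1292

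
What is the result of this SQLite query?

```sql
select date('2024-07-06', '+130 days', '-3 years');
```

Applying '+130 days' to 2024-07-06: counting 130 days forward gives 2024-11-13.
Adding -3 years to 2024-11-13 gives 2021-11-13.

2021-11-13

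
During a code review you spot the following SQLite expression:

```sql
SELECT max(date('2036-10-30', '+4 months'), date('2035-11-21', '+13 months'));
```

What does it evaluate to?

date('2036-10-30', '+4 months') → 2037-03-02.
date('2035-11-21', '+13 months') → 2036-12-21.
Later of the two is 2037-03-02.

2037-03-02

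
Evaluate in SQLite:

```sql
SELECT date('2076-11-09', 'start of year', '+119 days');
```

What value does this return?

`start of year` rewinds 2076-11-09 to 2076-01-01.
Applying '+119 days' to 2076-01-01: counting 119 days forward gives 2076-04-29.

2076-04-29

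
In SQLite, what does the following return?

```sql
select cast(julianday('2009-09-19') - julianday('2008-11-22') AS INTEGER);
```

301

8 days remain in November 2008 after the 22nd (30 − 22).
Full months from December 2008 through August 2009 contribute their day counts.
Then 19 days into September 2009.
Total: 8 + 31 + 31 + 28 + 31 + 30 + 31 + 30 + 31 + 31 + 19 = 301.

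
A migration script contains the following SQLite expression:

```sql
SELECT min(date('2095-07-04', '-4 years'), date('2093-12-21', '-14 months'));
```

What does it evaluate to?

date('2095-07-04', '-4 years') → 2091-07-04.
date('2093-12-21', '-14 months') → 2092-10-21.
Earlier of the two is 2091-07-04.

2091-07-04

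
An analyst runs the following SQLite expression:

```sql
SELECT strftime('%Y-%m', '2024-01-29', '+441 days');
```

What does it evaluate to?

2025-04

First apply '+441 days': 2024-01-29 → 2025-04-14.
`%Y-%m` extracts the year-month: 2025-04.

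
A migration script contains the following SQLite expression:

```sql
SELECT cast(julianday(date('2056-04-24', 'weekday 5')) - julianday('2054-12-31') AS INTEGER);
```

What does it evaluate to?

484

`weekday 5` advances to the next Friday; 2056-04-24 is a Monday, so it moves forward to 2056-04-28.
0 days remain in December 2054 after the 31st (31 − 31).
Full months from January 2055 through March 2056 contribute their day counts.
Then 28 days into April 2056.
Total: 0 + 31 + 28 + 31 + 30 + 31 + 30 + 31 + 31 + 30 + 31 + 30 + 31 + 31 + 29 + 31 + 28 = 484.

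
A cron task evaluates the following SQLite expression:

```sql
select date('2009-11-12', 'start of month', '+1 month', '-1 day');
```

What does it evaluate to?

`start of month` rewinds 2009-11-12 to 2009-11-01.
Adding +1 month to 2009-11-01 gives 2009-12-01.
Going back 1 day from 2009-12-01 reaches 2009-11-30 (last day of November, 30 days).

2009-11-30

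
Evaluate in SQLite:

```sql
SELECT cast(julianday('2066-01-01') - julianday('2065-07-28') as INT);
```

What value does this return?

157

3 days remain in July 2065 after the 28th (31 − 28).
August 2065: 31 days.
September 2065: 30 days.
October 2065: 31 days.
November 2065: 30 days.
December 2065: 31 days.
Then 1 day into January 2066.
Total: 3 + 31 + 30 + 31 + 30 + 31 + 1 = 157.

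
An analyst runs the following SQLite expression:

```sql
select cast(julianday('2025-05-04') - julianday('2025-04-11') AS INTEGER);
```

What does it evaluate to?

19 days remain in April 2025 after the 11th (30 − 11).
Then 4 days into May 2025.
Total: 19 + 4 = 23.

23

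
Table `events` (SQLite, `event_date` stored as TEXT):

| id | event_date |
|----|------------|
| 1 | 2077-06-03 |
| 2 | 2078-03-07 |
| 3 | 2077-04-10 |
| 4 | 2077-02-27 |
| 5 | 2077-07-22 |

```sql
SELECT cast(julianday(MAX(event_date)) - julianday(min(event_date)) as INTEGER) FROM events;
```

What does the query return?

MIN = 2077-02-27, MAX = 2078-03-07.
1 day remains in February 2077 after the 27th (28 − 27).
Full months from March 2077 through February 2078 contribute their day counts.
Then 7 days into March 2078.
Total: 1 + 31 + 30 + 31 + 30 + 31 + 31 + 30 + 31 + 30 + 31 + 31 + 28 + 7 = 373.

373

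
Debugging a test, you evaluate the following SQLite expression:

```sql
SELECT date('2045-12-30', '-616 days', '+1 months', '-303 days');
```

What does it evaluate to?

2043-07-25

Applying '-616 days' to 2045-12-30: counting 616 days back gives 2044-04-23.
Adding +1 month to 2044-04-23 gives 2044-05-23.
Applying '-303 days' to 2044-05-23: counting 303 days back gives 2043-07-25.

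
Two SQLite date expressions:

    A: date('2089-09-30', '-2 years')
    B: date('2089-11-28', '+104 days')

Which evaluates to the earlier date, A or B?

A

A = 2087-09-30.
B = 2090-03-12.
A is earlier.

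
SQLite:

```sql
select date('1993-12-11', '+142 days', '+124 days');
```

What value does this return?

1994-09-03

Applying '+142 days' to 1993-12-11: counting 142 days forward gives 1994-05-02.
Applying '+124 days' to 1994-05-02: counting 124 days forward gives 1994-09-03.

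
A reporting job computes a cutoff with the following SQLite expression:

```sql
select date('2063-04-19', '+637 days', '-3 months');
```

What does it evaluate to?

2064-10-15

Applying '+637 days' to 2063-04-19: counting 637 days forward gives 2065-01-15.
Adding -3 months to 2065-01-15 gives 2064-10-15.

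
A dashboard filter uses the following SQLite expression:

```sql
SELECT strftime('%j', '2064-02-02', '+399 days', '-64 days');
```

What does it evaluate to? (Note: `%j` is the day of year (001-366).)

002

First apply '+399 days', '-64 days': 2064-02-02 → 2065-01-02.
Day-of-year for 2065-01-02: days since 2065-01-01 inclusive = 2, zero-padded to 002.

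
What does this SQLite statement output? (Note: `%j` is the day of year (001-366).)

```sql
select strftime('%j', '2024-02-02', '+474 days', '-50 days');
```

091

First apply '+474 days', '-50 days': 2024-02-02 → 2025-04-01.
Day-of-year for 2025-04-01: days since 2025-01-01 inclusive = 91, zero-padded to 091.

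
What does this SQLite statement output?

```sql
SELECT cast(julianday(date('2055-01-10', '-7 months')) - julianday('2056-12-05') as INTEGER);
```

Adding -7 months to 2055-01-10 gives 2054-06-10.
20 days remain in June 2054 after the 10th (30 − 10).
Full months from July 2054 through November 2056 contribute their day counts.
Then 5 days into December 2056.
Total: 20 + 31 + 31 + 30 + 31 + 30 + 31 + 31 + 28 + 31 + 30 + 31 + 30 + 31 + 31 + 30 + 31 + 30 + 31 + 31 + 29 + 31 + 30 + 31 + 30 + 31 + 31 + 30 + 31 + 30 + 5 = 909.
The subtraction is earlier − later, so the result is −909 → -909.

-909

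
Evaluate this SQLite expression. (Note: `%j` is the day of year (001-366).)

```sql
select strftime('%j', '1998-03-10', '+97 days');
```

166

First apply '+97 days': 1998-03-10 → 1998-06-15.
Day-of-year for 1998-06-15: days since 1998-01-01 inclusive = 166, zero-padded to 166.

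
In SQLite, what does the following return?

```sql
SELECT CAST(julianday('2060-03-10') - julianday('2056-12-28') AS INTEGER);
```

1168

3 days remain in December 2056 after the 28th (31 − 28).
Full months from January 2057 through February 2060 contribute their day counts.
Then 10 days into March 2060.
Total: 3 + 31 + 28 + 31 + 30 + 31 + 30 + 31 + 31 + 30 + 31 + 30 + 31 + 31 + 28 + 31 + 30 + 31 + 30 + 31 + 31 + 30 + 31 + 30 + 31 + 31 + 28 + 31 + 30 + 31 + 30 + 31 + 31 + 30 + 31 + 30 + 31 + 31 + 29 + 10 = 1168.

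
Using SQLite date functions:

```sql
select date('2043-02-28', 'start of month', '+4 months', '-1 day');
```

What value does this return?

`start of month` rewinds 2043-02-28 to 2043-02-01.
Adding +4 months to 2043-02-01 gives 2043-06-01.
Going back 1 day from 2043-06-01 reaches 2043-05-31 (last day of May, 31 days).

2043-05-31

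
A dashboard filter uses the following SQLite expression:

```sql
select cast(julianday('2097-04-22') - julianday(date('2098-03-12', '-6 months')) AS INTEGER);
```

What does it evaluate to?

-143

Adding -6 months to 2098-03-12 gives 2097-09-12.
8 days remain in April 2097 after the 22nd (30 − 22).
May 2097: 31 days.
June 2097: 30 days.
July 2097: 31 days.
August 2097: 31 days.
Then 12 days into September 2097.
Total: 8 + 31 + 30 + 31 + 31 + 12 = 143.
The subtraction is earlier − later, so the result is −143 → -143.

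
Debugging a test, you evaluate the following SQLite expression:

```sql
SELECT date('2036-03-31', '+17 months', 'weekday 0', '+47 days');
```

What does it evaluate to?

Adding +17 months to 2036-03-31 gives 2037-08-31.
`weekday 0` advances to the next Sunday; 2037-08-31 is a Monday, so it moves forward to 2037-09-06.
Applying '+47 days' to 2037-09-06: counting 47 days forward gives 2037-10-23.

2037-10-23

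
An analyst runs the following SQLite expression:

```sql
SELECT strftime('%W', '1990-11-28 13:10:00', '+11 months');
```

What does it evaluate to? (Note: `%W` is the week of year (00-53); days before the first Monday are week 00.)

First apply '+11 months': 1990-11-28 13:10:00 → 1991-10-28 13:10:00.
1991-10-28 is a Monday. SQLite's %W counts Mondays since the year started; the result is 43.

43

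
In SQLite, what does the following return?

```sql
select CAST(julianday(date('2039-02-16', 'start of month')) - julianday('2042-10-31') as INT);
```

-1368

`start of month` rewinds 2039-02-16 to 2039-02-01.
27 days remain in February 2039 after the 1st (28 − 1).
Full months from March 2039 through September 2042 contribute their day counts.
Then 31 days into October 2042.
Total: 27 + 31 + 30 + 31 + 30 + 31 + 31 + 30 + 31 + 30 + 31 + 31 + 29 + 31 + 30 + 31 + 30 + 31 + 31 + 30 + 31 + 30 + 31 + 31 + 28 + 31 + 30 + 31 + 30 + 31 + 31 + 30 + 31 + 30 + 31 + 31 + 28 + 31 + 30 + 31 + 30 + 31 + 31 + 30 + 31 = 1368.
The subtraction is earlier − later, so the result is −1368 → -1368.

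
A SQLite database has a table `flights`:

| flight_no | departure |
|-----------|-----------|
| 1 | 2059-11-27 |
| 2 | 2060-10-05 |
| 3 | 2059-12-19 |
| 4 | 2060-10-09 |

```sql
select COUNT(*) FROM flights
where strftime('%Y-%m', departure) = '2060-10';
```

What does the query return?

2

Rows with year-month 2060-10: 2060-10-05, 2060-10-09 → 2.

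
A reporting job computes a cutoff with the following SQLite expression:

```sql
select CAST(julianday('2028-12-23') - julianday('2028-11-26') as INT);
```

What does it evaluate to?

27

4 days remain in November 2028 after the 26th (30 − 26).
Then 23 days into December 2028.
Total: 4 + 23 = 27.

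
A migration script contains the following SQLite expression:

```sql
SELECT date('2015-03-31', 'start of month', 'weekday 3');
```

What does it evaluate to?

2015-03-04

`start of month` rewinds 2015-03-31 to 2015-03-01.
`weekday 3` advances to the next Wednesday; 2015-03-01 is a Sunday, so it moves forward to 2015-03-04.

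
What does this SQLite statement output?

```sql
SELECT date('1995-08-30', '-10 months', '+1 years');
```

1995-10-30

Adding -10 months to 1995-08-30 gives 1994-10-30.
Adding +1 year to 1994-10-30 gives 1995-10-30.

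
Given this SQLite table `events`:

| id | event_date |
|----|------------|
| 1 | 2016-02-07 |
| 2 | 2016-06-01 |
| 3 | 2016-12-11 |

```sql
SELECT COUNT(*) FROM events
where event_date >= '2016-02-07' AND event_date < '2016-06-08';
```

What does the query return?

2

Rows in [2016-02-07, 2016-06-08): 2016-02-07, 2016-06-01 → 2 rows.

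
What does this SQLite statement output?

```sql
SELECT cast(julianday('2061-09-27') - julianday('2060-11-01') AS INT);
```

330

29 days remain in November 2060 after the 1st (30 − 1).
Full months from December 2060 through August 2061 contribute their day counts.
Then 27 days into September 2061.
Total: 29 + 31 + 31 + 28 + 31 + 30 + 31 + 30 + 31 + 31 + 27 = 330.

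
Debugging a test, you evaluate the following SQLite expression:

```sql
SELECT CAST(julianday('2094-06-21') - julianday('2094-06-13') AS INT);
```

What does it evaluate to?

8

Both dates are in June 2094: 21 − 13 = 8.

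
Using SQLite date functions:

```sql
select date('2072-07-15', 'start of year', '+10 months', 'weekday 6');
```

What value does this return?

`start of year` rewinds 2072-07-15 to 2072-01-01.
Adding +10 months to 2072-01-01 gives 2072-11-01.
`weekday 6` advances to the next Saturday; 2072-11-01 is a Tuesday, so it moves forward to 2072-11-05.

2072-11-05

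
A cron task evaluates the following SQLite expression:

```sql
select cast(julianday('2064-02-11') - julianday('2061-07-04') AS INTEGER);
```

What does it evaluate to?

952

27 days remain in July 2061 after the 4th (31 − 4).
Full months from August 2061 through January 2064 contribute their day counts.
Then 11 days into February 2064.
Total: 27 + 31 + 30 + 31 + 30 + 31 + 31 + 28 + 31 + 30 + 31 + 30 + 31 + 31 + 30 + 31 + 30 + 31 + 31 + 28 + 31 + 30 + 31 + 30 + 31 + 31 + 30 + 31 + 30 + 31 + 31 + 11 = 952.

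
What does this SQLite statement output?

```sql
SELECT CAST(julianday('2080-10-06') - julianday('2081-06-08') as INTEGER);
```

-245

25 days remain in October 2080 after the 6th (31 − 6).
Full months from November 2080 through May 2081 contribute their day counts.
Then 8 days into June 2081.
Total: 25 + 30 + 31 + 31 + 28 + 31 + 30 + 31 + 8 = 245.
The subtraction is earlier − later, so the result is −245 → -245.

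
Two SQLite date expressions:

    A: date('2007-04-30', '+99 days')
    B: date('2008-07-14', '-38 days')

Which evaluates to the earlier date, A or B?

A = 2007-08-07.
B = 2008-06-06.
A is earlier.

A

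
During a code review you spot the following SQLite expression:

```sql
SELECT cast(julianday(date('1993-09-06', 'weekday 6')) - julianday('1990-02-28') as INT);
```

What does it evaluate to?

1291

`weekday 6` advances to the next Saturday; 1993-09-06 is a Monday, so it moves forward to 1993-09-11.
0 days remain in February 1990 after the 28th (28 − 28).
Full months from March 1990 through August 1993 contribute their day counts.
Then 11 days into September 1993.
Total: 0 + 31 + 30 + 31 + 30 + 31 + 31 + 30 + 31 + 30 + 31 + 31 + 28 + 31 + 30 + 31 + 30 + 31 + 31 + 30 + 31 + 30 + 31 + 31 + 29 + 31 + 30 + 31 + 30 + 31 + 31 + 30 + 31 + 30 + 31 + 31 + 28 + 31 + 30 + 31 + 30 + 31 + 31 + 11 = 1291.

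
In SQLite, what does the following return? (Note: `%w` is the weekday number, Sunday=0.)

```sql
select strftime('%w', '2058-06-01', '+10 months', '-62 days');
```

3

First apply '+10 months', '-62 days': 2058-06-01 → 2059-01-29.
2059-01-29 is a Wednesday; with Sunday=0 that is 3.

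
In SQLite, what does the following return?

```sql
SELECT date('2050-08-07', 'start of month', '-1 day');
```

`start of month` rewinds 2050-08-07 to 2050-08-01.
Going back 1 day from 2050-08-01 reaches 2050-07-31 (last day of July, 31 days).

2050-07-31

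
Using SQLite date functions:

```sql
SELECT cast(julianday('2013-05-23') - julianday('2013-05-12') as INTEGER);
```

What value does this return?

Both dates are in May 2013: 23 − 12 = 11.

11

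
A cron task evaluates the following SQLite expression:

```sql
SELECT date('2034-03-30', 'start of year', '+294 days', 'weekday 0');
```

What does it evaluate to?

`start of year` rewinds 2034-03-30 to 2034-01-01.
Applying '+294 days' to 2034-01-01: counting 294 days forward gives 2034-10-22.
`weekday 0` advances to the next Sunday; 2034-10-22 is already a Sunday, so it stays at 2034-10-22.

2034-10-22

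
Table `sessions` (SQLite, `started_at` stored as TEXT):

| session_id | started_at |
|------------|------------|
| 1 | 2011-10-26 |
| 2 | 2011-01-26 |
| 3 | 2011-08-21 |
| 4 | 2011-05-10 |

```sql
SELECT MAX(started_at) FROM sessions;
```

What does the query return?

MAX over {2011-01-26, 2011-05-10, 2011-08-21, 2011-10-26}.

2011-10-26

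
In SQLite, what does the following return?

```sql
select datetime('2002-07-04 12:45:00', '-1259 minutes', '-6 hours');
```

2002-07-03 09:46:00

1259 minutes = 20h 59m; -1259 minutes from 2002-07-04 12:45:00 is 2002-07-03 15:46:00 (crosses midnight).
-6 hours from 2002-07-03 15:46:00 is 2002-07-03 09:46:00.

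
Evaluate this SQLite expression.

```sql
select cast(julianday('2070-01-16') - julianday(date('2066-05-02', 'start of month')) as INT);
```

`start of month` rewinds 2066-05-02 to 2066-05-01.
30 days remain in May 2066 after the 1st (31 − 1).
Full months from June 2066 through December 2069 contribute their day counts.
Then 16 days into January 2070.
Total: 30 + 30 + 31 + 31 + 30 + 31 + 30 + 31 + 31 + 28 + 31 + 30 + 31 + 30 + 31 + 31 + 30 + 31 + 30 + 31 + 31 + 29 + 31 + 30 + 31 + 30 + 31 + 31 + 30 + 31 + 30 + 31 + 31 + 28 + 31 + 30 + 31 + 30 + 31 + 31 + 30 + 31 + 30 + 31 + 16 = 1356.

1356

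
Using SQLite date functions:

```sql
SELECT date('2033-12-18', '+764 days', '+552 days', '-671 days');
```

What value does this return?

2035-09-24

Applying '+764 days' to 2033-12-18: counting 764 days forward gives 2036-01-21.
Applying '+552 days' to 2036-01-21: counting 552 days forward gives 2037-07-26.
Applying '-671 days' to 2037-07-26: counting 671 days back gives 2035-09-24.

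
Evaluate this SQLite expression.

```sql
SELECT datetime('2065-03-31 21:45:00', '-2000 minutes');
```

2065-03-30 12:25:00

2000 minutes = 33h 20m; -2000 minutes from 2065-03-31 21:45:00 is 2065-03-30 12:25:00 (crosses midnight).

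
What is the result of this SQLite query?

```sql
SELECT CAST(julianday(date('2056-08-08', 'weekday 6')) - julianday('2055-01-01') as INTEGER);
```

`weekday 6` advances to the next Saturday; 2056-08-08 is a Tuesday, so it moves forward to 2056-08-12.
30 days remain in January 2055 after the 1st (31 − 1).
Full months from February 2055 through July 2056 contribute their day counts.
Then 12 days into August 2056.
Total: 30 + 28 + 31 + 30 + 31 + 30 + 31 + 31 + 30 + 31 + 30 + 31 + 31 + 29 + 31 + 30 + 31 + 30 + 31 + 12 = 589.

589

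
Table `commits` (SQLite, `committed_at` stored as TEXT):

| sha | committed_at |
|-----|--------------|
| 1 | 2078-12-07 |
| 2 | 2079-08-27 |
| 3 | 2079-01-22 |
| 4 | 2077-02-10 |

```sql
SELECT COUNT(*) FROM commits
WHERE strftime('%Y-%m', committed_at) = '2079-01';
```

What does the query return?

Rows with year-month 2079-01: 2079-01-22 → 1.

1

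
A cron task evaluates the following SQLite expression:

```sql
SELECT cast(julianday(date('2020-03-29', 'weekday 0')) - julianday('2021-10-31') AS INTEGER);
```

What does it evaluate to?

-581

`weekday 0` advances to the next Sunday; 2020-03-29 is already a Sunday, so it stays at 2020-03-29.
2 days remain in March 2020 after the 29th (31 − 29).
Full months from April 2020 through September 2021 contribute their day counts.
Then 31 days into October 2021.
Total: 2 + 30 + 31 + 30 + 31 + 31 + 30 + 31 + 30 + 31 + 31 + 28 + 31 + 30 + 31 + 30 + 31 + 31 + 30 + 31 = 581.
The subtraction is earlier − later, so the result is −581 → -581.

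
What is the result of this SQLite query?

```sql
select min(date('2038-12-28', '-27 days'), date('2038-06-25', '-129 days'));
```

date('2038-12-28', '-27 days') → 2038-12-01.
date('2038-06-25', '-129 days') → 2038-02-16.
Earlier of the two is 2038-02-16.

2038-02-16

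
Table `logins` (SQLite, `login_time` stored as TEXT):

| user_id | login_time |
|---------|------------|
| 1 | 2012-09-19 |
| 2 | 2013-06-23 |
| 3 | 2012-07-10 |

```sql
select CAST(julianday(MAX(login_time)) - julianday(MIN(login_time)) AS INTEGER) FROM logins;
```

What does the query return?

348

MIN = 2012-07-10, MAX = 2013-06-23.
21 days remain in July 2012 after the 10th (31 − 10).
Full months from August 2012 through May 2013 contribute their day counts.
Then 23 days into June 2013.
Total: 21 + 31 + 30 + 31 + 30 + 31 + 31 + 28 + 31 + 30 + 31 + 23 = 348.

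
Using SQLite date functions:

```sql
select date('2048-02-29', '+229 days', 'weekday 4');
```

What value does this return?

Applying '+229 days' to 2048-02-29: counting 229 days forward gives 2048-10-15.
`weekday 4` advances to the next Thursday; 2048-10-15 is already a Thursday, so it stays at 2048-10-15.

2048-10-15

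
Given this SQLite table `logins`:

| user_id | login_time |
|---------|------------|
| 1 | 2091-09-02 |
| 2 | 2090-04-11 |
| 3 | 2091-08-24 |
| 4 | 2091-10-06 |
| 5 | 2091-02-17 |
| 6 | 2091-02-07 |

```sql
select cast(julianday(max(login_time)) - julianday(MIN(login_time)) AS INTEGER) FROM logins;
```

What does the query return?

543

MIN = 2090-04-11, MAX = 2091-10-06.
19 days remain in April 2090 after the 11th (30 − 11).
Full months from May 2090 through September 2091 contribute their day counts.
Then 6 days into October 2091.
Total: 19 + 31 + 30 + 31 + 31 + 30 + 31 + 30 + 31 + 31 + 28 + 31 + 30 + 31 + 30 + 31 + 31 + 30 + 6 = 543.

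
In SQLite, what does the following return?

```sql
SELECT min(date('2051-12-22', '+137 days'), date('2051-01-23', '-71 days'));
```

date('2051-12-22', '+137 days') → 2052-05-07.
date('2051-01-23', '-71 days') → 2050-11-13.
Earlier of the two is 2050-11-13.

2050-11-13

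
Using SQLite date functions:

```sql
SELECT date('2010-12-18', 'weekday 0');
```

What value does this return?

2010-12-19

`weekday 0` advances to the next Sunday; 2010-12-18 is a Saturday, so it moves forward to 2010-12-19.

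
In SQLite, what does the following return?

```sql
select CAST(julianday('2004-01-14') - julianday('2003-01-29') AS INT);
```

2 days remain in January 2003 after the 29th (31 − 29).
Full months from February 2003 through December 2003 contribute their day counts.
Then 14 days into January 2004.
Total: 2 + 28 + 31 + 30 + 31 + 30 + 31 + 31 + 30 + 31 + 30 + 31 + 14 = 350.

350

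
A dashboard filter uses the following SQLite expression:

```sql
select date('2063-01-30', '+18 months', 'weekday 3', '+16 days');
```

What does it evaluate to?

Adding +18 months to 2063-01-30 gives 2064-07-30.
`weekday 3` advances to the next Wednesday; 2064-07-30 is already a Wednesday, so it stays at 2064-07-30.
July 2064 has 31 days; 1 remain after the 30th, so 2 days reach 2064-08-01.
Advancing 14 more days within August lands on 2064-08-15.

2064-08-15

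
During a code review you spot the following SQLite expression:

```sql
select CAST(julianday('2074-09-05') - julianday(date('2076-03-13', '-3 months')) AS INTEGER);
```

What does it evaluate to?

Adding -3 months to 2076-03-13 gives 2075-12-13.
25 days remain in September 2074 after the 5th (30 − 5).
Full months from October 2074 through November 2075 contribute their day counts.
Then 13 days into December 2075.
Total: 25 + 31 + 30 + 31 + 31 + 28 + 31 + 30 + 31 + 30 + 31 + 31 + 30 + 31 + 30 + 13 = 464.
The subtraction is earlier − later, so the result is −464 → -464.

-464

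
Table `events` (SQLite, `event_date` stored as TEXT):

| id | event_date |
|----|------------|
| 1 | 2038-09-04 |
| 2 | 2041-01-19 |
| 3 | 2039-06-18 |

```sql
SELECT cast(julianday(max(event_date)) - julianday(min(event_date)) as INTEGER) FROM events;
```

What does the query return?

MIN = 2038-09-04, MAX = 2041-01-19.
26 days remain in September 2038 after the 4th (30 − 4).
Full months from October 2038 through December 2040 contribute their day counts.
Then 19 days into January 2041.
Total: 26 + 31 + 30 + 31 + 31 + 28 + 31 + 30 + 31 + 30 + 31 + 31 + 30 + 31 + 30 + 31 + 31 + 29 + 31 + 30 + 31 + 30 + 31 + 31 + 30 + 31 + 30 + 31 + 19 = 868.

868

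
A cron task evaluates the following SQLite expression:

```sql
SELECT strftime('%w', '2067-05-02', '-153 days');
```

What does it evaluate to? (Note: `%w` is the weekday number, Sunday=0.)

First apply '-153 days': 2067-05-02 → 2066-11-30.
2066-11-30 is a Tuesday; with Sunday=0 that is 2.

2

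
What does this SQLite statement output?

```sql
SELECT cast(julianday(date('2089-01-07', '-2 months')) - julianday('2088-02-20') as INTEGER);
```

261

Adding -2 months to 2089-01-07 gives 2088-11-07.
9 days remain in February 2088 after the 20th (29 − 20).
Full months from March 2088 through October 2088 contribute their day counts.
Then 7 days into November 2088.
Total: 9 + 31 + 30 + 31 + 30 + 31 + 31 + 30 + 31 + 7 = 261.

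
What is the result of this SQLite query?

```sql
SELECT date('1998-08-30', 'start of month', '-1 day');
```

`start of month` rewinds 1998-08-30 to 1998-08-01.
Going back 1 day from 1998-08-01 reaches 1998-07-31 (last day of July, 31 days).

1998-07-31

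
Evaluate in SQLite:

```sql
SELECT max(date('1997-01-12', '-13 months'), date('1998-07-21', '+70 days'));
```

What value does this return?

date('1997-01-12', '-13 months') → 1995-12-12.
date('1998-07-21', '+70 days') → 1998-09-29.
Later of the two is 1998-09-29.

1998-09-29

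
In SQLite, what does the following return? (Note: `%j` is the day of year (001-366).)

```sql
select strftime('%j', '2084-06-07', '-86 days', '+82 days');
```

First apply '-86 days', '+82 days': 2084-06-07 → 2084-06-03.
Day-of-year for 2084-06-03: days since 2084-01-01 inclusive = 155, zero-padded to 155.

155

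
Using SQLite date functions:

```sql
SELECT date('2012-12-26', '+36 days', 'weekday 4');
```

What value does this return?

December 2012 has 31 days; 5 remain after the 26th, so 6 days reach 2013-01-01.
Advancing 30 more days within January lands on 2013-01-31.
`weekday 4` advances to the next Thursday; 2013-01-31 is already a Thursday, so it stays at 2013-01-31.

2013-01-31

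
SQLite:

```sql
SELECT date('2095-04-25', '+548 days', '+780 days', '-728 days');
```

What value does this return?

2096-12-15

Applying '+548 days' to 2095-04-25: counting 548 days forward gives 2096-10-24.
Applying '+780 days' to 2096-10-24: counting 780 days forward gives 2098-12-13.
Applying '-728 days' to 2098-12-13: counting 728 days back gives 2096-12-15.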